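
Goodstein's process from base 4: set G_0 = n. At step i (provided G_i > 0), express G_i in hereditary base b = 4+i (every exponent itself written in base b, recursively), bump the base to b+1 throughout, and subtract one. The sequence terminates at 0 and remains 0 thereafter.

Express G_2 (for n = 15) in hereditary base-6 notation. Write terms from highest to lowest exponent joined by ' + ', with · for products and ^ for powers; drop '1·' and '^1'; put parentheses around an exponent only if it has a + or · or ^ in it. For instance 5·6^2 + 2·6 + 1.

[0] 15 ≡ 3·4 + 3 (base 4). Lift 5: 18. −1: 17.
[1] 17 ≡ 3·5 + 2 (base 5). Lift 6: 20. −1: 19.
[2] 19 ≡ 3·6 + 1 (base 6). Lift 7: 22. −1: 21.

3·6 + 1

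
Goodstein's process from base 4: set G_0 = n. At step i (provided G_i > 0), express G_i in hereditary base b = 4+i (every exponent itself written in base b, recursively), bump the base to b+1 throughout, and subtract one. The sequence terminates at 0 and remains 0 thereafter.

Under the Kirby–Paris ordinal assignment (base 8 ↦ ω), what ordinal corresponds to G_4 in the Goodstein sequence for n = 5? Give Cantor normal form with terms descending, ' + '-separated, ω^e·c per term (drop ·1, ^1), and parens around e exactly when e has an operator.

3

base 4: 5 = 4 + 1; at 5: 5 + 1 = 6; next = 5
base 5: 5 = 5; at 6: 6 = 6; next = 5
base 6: 5 = 5; at 7: 5 = 5; next = 4
base 7: 4 = 4; at 8: 4 = 4; next = 3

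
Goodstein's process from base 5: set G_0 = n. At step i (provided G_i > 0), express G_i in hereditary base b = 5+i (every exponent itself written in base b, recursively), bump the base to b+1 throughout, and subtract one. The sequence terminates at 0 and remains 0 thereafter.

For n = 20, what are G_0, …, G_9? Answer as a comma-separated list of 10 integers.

20, 23, 25, 27, 29, 31, 33, 35, 36, 37

[0] 20 ≡ 4·5 (base 5). Lift 6: 24. −1: 23.
[1] 23 ≡ 3·6 + 5 (base 6). Lift 7: 26. −1: 25.
[2] 25 ≡ 3·7 + 4 (base 7). Lift 8: 28. −1: 27.
[3] 27 ≡ 3·8 + 3 (base 8). Lift 9: 30. −1: 29.
[4] 29 ≡ 3·9 + 2 (base 9). Lift 10: 32. −1: 31.
[5] 31 ≡ 3·10 + 1 (base 10). Lift 11: 34. −1: 33.
[6] 33 ≡ 3·11 (base 11). Lift 12: 36. −1: 35.
[7] 35 ≡ 2·12 + 11 (base 12). Lift 13: 37. −1: 36.
[8] 36 ≡ 2·13 + 10 (base 13). Lift 14: 38. −1: 37.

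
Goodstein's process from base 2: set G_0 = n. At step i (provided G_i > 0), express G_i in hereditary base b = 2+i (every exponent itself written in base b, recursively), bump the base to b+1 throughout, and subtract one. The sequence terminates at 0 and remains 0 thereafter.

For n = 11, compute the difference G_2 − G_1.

step 0: 11 = 2^(2 + 1) + 2 + 1; sub 3 for 2: 3^(3 + 1) + 3 + 1; = 85; G_1 = 85−1 = 84
step 1: 84 = 3^(3 + 1) + 3; sub 4 for 3: 4^(4 + 1) + 4; = 1028; G_2 = 1028−1 = 1027

943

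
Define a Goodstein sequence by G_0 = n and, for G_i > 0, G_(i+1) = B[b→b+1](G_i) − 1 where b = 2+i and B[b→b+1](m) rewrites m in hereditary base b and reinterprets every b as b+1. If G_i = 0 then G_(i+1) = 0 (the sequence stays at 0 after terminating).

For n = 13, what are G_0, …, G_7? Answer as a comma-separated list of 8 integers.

G_0 = 13. HB_2(13) = 2^(2 + 1) + 2^2 + 1. Bump = 109. G_1 = 108.
G_1 = 108. HB_3(108) = 3^(3 + 1) + 3^3. Bump = 1280. G_2 = 1279.
G_2 = 1279. HB_4(1279) = 4^(4 + 1) + 3·4^3 + 3·4^2 + 3·4 + 3. Bump = 16093. G_3 = 16092.
G_3 = 16092. HB_5(16092) = 5^(5 + 1) + 3·5^3 + 3·5^2 + 3·5 + 2. Bump = 280712. G_4 = 280711.
G_4 = 280711. HB_6(280711) = 6^(6 + 1) + 3·6^3 + 3·6^2 + 3·6 + 1. Bump = 5765999. G_5 = 5765998.
G_5 = 5765998. HB_7(5765998) = 7^(7 + 1) + 3·7^3 + 3·7^2 + 3·7. Bump = 134219480. G_6 = 134219479.
G_6 = 134219479. HB_8(134219479) = 8^(8 + 1) + 3·8^3 + 3·8^2 + 2·8 + 7. Bump = 3486786856. G_7 = 3486786855.

13, 108, 1279, 16092, 280711, 5765998, 134219479, 3486786855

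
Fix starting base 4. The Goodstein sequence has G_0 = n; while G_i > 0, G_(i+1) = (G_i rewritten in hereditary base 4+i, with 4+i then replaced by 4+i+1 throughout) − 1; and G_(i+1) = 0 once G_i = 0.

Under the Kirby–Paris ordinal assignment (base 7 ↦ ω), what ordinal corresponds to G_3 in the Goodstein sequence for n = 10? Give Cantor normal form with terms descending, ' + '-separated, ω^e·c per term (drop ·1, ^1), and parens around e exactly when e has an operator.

G_0=10  [base 4] 2·4 + 2  →[4↦5]→  2·5 + 2 = 12  −1 ⇒ G_1=11
G_1=11  [base 5] 2·5 + 1  →[5↦6]→  2·6 + 1 = 13  −1 ⇒ G_2=12
G_2=12  [base 6] 2·6  →[6↦7]→  2·7 = 14  −1 ⇒ G_3=13
G_3=13  [base 7] 7 + 6  →[7↦8]→  8 + 6 = 14  −1 ⇒ G_4=13

ω + 6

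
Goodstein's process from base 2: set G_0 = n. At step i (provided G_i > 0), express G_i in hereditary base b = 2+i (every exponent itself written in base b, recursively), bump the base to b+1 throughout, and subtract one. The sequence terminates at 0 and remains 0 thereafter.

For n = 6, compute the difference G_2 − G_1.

228

[0] 6 ≡ 2^2 + 2 (base 2). Lift 3: 30. −1: 29.
[1] 29 ≡ 3^3 + 2 (base 3). Lift 4: 258. −1: 257.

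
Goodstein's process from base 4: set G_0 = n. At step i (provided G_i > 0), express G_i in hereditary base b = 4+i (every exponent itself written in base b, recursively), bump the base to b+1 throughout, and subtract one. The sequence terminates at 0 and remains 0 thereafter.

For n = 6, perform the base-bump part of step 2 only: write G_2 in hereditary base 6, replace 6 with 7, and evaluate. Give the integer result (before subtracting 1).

[0] 6 ≡ 4 + 2 (base 4). Lift 5: 7. −1: 6.
[1] 6 ≡ 5 + 1 (base 5). Lift 6: 7. −1: 6.
[2] 6 ≡ 6 (base 6). Lift 7: 7. −1: 6.

7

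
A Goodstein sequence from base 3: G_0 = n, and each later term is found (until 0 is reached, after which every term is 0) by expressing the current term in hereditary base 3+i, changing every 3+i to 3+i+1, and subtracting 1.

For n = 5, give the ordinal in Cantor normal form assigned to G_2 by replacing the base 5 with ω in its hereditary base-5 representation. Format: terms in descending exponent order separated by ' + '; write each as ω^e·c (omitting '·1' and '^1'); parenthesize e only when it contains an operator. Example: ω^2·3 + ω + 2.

ω

G_0=5  [base 3] 3 + 2  →[3↦4]→  4 + 2 = 6  −1 ⇒ G_1=5
G_1=5  [base 4] 4 + 1  →[4↦5]→  5 + 1 = 6  −1 ⇒ G_2=5
G_2=5  [base 5] 5  →[5↦6]→  6 = 6  −1 ⇒ G_3=5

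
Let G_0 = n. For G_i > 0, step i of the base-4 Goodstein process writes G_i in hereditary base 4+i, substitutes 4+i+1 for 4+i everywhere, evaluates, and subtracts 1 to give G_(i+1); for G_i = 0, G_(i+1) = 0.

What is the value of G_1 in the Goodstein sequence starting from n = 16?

24

i=0: 16 = 4^2 (b=4); 4→5: 5^2 = 25; 25−1 = 24
i=1: 24 = 4·5 + 4 (b=5); 5→6: 4·6 + 4 = 28; 28−1 = 27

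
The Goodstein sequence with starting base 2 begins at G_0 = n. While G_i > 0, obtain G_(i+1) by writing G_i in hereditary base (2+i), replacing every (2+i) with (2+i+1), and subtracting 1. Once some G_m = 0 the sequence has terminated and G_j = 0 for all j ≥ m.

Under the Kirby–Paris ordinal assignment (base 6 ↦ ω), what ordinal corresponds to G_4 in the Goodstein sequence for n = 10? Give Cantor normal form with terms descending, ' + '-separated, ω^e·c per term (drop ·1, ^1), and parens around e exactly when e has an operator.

ω^ω·5 + ω^5·5 + ω^4·5 + ω^3·5 + ω^2·5 + ω·5 + 5

10 —HB2→ 2^(2 + 1) + 2 —bump→ 3^(3 + 1) + 3 = 84 —(−1)→ 83
83 —HB3→ 3^(3 + 1) + 2 —bump→ 4^(4 + 1) + 2 = 1026 —(−1)→ 1025
1025 —HB4→ 4^(4 + 1) + 1 —bump→ 5^(5 + 1) + 1 = 15626 —(−1)→ 15625
15625 —HB5→ 5^(5 + 1) —bump→ 6^(6 + 1) = 279936 —(−1)→ 279935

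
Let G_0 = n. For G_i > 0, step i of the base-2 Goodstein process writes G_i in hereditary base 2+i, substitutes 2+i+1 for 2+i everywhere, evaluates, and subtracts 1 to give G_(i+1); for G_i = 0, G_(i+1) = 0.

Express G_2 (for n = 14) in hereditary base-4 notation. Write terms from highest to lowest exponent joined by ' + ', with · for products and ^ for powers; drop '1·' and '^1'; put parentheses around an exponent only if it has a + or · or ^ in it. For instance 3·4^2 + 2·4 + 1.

14 —HB2→ 2^(2 + 1) + 2^2 + 2 —bump→ 3^(3 + 1) + 3^3 + 3 = 111 —(−1)→ 110
110 —HB3→ 3^(3 + 1) + 3^3 + 2 —bump→ 4^(4 + 1) + 4^4 + 2 = 1282 —(−1)→ 1281

4^(4 + 1) + 4^4 + 1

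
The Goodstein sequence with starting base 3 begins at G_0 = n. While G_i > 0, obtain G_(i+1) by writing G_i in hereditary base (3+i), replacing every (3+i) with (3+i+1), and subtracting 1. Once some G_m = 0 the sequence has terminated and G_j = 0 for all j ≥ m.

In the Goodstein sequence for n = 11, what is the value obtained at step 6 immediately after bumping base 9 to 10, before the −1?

52

i=0: 11 = 3^2 + 2 (b=3); 3→4: 4^2 + 2 = 18; 18−1 = 17
i=1: 17 = 4^2 + 1 (b=4); 4→5: 5^2 + 1 = 26; 26−1 = 25
i=2: 25 = 5^2 (b=5); 5→6: 6^2 = 36; 36−1 = 35
i=3: 35 = 5·6 + 5 (b=6); 6→7: 5·7 + 5 = 40; 40−1 = 39
i=4: 39 = 5·7 + 4 (b=7); 7→8: 5·8 + 4 = 44; 44−1 = 43
i=5: 43 = 5·8 + 3 (b=8); 8→9: 5·9 + 3 = 48; 48−1 = 47
i=6: 47 = 5·9 + 2 (b=9); 9→10: 5·10 + 2 = 52; 52−1 = 51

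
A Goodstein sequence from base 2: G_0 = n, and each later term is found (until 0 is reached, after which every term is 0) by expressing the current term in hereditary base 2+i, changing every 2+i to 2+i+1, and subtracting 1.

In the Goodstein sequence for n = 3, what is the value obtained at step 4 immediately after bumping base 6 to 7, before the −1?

G_0=3  [base 2] 2 + 1  →[2↦3]→  3 + 1 = 4  −1 ⇒ G_1=3
G_1=3  [base 3] 3  →[3↦4]→  4 = 4  −1 ⇒ G_2=3
G_2=3  [base 4] 3  →[4↦5]→  3 = 3  −1 ⇒ G_3=2
G_3=2  [base 5] 2  →[5↦6]→  2 = 2  −1 ⇒ G_4=1

1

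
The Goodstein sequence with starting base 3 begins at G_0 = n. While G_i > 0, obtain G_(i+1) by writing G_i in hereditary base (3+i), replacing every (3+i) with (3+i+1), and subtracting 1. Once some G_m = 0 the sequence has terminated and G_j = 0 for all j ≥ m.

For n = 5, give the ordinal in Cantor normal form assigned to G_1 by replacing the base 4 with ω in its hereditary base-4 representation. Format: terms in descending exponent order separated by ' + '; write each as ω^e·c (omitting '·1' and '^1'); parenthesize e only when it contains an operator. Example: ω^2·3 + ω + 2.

G_0=5  [base 3] 3 + 2  →[3↦4]→  4 + 2 = 6  −1 ⇒ G_1=5
G_1=5  [base 4] 4 + 1  →[4↦5]→  5 + 1 = 6  −1 ⇒ G_2=5

ω + 1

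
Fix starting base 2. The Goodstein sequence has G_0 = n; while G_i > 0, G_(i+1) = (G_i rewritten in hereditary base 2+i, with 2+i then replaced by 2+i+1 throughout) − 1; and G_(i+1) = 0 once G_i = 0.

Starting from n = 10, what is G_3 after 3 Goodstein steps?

15625

10 —HB2→ 2^(2 + 1) + 2 —bump→ 3^(3 + 1) + 3 = 84 —(−1)→ 83
83 —HB3→ 3^(3 + 1) + 2 —bump→ 4^(4 + 1) + 2 = 1026 —(−1)→ 1025
1025 —HB4→ 4^(4 + 1) + 1 —bump→ 5^(5 + 1) + 1 = 15626 —(−1)→ 15625
15625 —HB5→ 5^(5 + 1) —bump→ 6^(6 + 1) = 279936 —(−1)→ 279935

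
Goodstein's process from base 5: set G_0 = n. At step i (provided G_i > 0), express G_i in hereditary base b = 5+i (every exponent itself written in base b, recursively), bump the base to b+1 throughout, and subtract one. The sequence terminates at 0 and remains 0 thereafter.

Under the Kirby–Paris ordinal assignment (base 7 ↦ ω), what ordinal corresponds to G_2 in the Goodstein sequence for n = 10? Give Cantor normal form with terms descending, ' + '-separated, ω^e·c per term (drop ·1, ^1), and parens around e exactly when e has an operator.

ω + 4

(0) 10|_5 = 2·5 ↦ 2·6|_6 = 12 ⇒ 11
(1) 11|_6 = 6 + 5 ↦ 7 + 5|_7 = 12 ⇒ 11
(2) 11|_7 = 7 + 4 ↦ 8 + 4|_8 = 12 ⇒ 11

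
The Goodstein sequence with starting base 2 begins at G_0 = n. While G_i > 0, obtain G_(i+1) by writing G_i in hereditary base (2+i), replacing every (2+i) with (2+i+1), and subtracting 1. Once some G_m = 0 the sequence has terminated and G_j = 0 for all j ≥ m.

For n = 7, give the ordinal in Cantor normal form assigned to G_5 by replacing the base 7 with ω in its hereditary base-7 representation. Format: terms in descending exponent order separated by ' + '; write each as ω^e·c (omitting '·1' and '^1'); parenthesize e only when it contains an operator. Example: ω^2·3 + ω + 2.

[0] 7 ≡ 2^2 + 2 + 1 (base 2). Lift 3: 31. −1: 30.
[1] 30 ≡ 3^3 + 3 (base 3). Lift 4: 260. −1: 259.
[2] 259 ≡ 4^4 + 3 (base 4). Lift 5: 3128. −1: 3127.
[3] 3127 ≡ 5^5 + 2 (base 5). Lift 6: 46658. −1: 46657.
[4] 46657 ≡ 6^6 + 1 (base 6). Lift 7: 823544. −1: 823543.
[5] 823543 ≡ 7^7 (base 7). Lift 8: 16777216. −1: 16777215.

ω^ω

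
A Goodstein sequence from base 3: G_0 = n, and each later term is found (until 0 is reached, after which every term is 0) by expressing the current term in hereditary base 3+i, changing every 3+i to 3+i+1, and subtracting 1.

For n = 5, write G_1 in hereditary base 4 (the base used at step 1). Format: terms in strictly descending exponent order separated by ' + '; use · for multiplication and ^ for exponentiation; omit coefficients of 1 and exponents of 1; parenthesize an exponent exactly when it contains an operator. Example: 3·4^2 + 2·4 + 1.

4 + 1

G_0=5  [base 3] 3 + 2  →[3↦4]→  4 + 2 = 6  −1 ⇒ G_1=5
G_1=5  [base 4] 4 + 1  →[4↦5]→  5 + 1 = 6  −1 ⇒ G_2=5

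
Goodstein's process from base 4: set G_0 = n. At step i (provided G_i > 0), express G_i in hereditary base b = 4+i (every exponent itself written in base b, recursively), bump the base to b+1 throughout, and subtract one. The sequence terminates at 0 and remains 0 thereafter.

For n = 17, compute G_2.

35

base 4: 17 = 4^2 + 1; at 5: 5^2 + 1 = 26; next = 25
base 5: 25 = 5^2; at 6: 6^2 = 36; next = 35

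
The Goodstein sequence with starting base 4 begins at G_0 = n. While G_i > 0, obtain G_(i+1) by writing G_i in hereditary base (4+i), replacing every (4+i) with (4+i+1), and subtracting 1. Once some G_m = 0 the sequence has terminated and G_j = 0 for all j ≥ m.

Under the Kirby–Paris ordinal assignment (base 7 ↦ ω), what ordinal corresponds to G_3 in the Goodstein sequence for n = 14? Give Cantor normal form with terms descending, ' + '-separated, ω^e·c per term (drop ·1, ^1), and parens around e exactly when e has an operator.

(0) 14|_4 = 3·4 + 2 ↦ 3·5 + 2|_5 = 17 ⇒ 16
(1) 16|_5 = 3·5 + 1 ↦ 3·6 + 1|_6 = 19 ⇒ 18
(2) 18|_6 = 3·6 ↦ 3·7|_7 = 21 ⇒ 20
(3) 20|_7 = 2·7 + 6 ↦ 2·8 + 6|_8 = 22 ⇒ 21

ω·2 + 6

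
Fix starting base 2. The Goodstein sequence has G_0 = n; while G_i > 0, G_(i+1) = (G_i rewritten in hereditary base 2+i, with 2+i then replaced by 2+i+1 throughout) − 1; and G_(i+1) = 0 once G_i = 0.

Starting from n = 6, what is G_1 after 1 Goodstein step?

29

base 2: 6 = 2^2 + 2; at 3: 3^3 + 3 = 30; next = 29
base 3: 29 = 3^3 + 2; at 4: 4^4 + 2 = 258; next = 257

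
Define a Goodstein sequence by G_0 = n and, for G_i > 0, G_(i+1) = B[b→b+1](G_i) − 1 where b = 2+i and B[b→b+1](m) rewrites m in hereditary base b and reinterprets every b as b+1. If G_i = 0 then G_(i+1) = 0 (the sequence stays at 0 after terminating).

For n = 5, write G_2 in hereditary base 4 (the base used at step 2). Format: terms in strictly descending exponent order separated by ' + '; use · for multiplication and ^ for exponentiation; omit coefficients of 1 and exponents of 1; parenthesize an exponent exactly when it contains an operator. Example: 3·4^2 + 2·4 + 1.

i=0: 5 = 2^2 + 1 (b=2); 2→3: 3^3 + 1 = 28; 28−1 = 27
i=1: 27 = 3^3 (b=3); 3→4: 4^4 = 256; 256−1 = 255

3·4^3 + 3·4^2 + 3·4 + 3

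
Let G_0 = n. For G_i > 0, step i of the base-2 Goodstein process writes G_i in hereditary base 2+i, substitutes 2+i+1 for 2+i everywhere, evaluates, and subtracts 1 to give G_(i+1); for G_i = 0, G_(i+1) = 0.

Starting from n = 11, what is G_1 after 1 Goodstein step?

84

step 0: 11 = 2^(2 + 1) + 2 + 1; sub 3 for 2: 3^(3 + 1) + 3 + 1; = 85; G_1 = 85−1 = 84
step 1: 84 = 3^(3 + 1) + 3; sub 4 for 3: 4^(4 + 1) + 4; = 1028; G_2 = 1028−1 = 1027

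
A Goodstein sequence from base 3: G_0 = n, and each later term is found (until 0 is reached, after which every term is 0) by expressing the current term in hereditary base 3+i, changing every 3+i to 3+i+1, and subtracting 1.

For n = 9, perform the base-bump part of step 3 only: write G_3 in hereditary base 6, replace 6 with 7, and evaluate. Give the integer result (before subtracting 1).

22

i=0: 9 = 3^2 (b=3); 3→4: 4^2 = 16; 16−1 = 15
i=1: 15 = 3·4 + 3 (b=4); 4→5: 3·5 + 3 = 18; 18−1 = 17
i=2: 17 = 3·5 + 2 (b=5); 5→6: 3·6 + 2 = 20; 20−1 = 19
i=3: 19 = 3·6 + 1 (b=6); 6→7: 3·7 + 1 = 22; 22−1 = 21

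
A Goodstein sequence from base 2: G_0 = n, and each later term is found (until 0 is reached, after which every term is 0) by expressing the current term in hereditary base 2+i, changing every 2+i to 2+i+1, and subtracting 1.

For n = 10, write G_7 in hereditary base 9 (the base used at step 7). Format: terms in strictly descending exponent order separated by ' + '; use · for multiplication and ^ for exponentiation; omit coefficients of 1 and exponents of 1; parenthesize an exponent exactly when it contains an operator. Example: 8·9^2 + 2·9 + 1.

(0) 10|_2 = 2^(2 + 1) + 2 ↦ 3^(3 + 1) + 3|_3 = 84 ⇒ 83
(1) 83|_3 = 3^(3 + 1) + 2 ↦ 4^(4 + 1) + 2|_4 = 1026 ⇒ 1025
(2) 1025|_4 = 4^(4 + 1) + 1 ↦ 5^(5 + 1) + 1|_5 = 15626 ⇒ 15625
(3) 15625|_5 = 5^(5 + 1) ↦ 6^(6 + 1)|_6 = 279936 ⇒ 279935
(4) 279935|_6 = 5·6^6 + 5·6^5 + 5·6^4 + 5·6^3 + 5·6^2 + 5·6 + 5 ↦ 5·7^7 + 5·7^5 + 5·7^4 + 5·7^3 + 5·7^2 + 5·7 + 5|_7 = 4215755 ⇒ 4215754
(5) 4215754|_7 = 5·7^7 + 5·7^5 + 5·7^4 + 5·7^3 + 5·7^2 + 5·7 + 4 ↦ 5·8^8 + 5·8^5 + 5·8^4 + 5·8^3 + 5·8^2 + 5·8 + 4|_8 = 84073324 ⇒ 84073323
(6) 84073323|_8 = 5·8^8 + 5·8^5 + 5·8^4 + 5·8^3 + 5·8^2 + 5·8 + 3 ↦ 5·9^9 + 5·9^5 + 5·9^4 + 5·9^3 + 5·9^2 + 5·9 + 3|_9 = 1937434593 ⇒ 1937434592
(7) 1937434592|_9 = 5·9^9 + 5·9^5 + 5·9^4 + 5·9^3 + 5·9^2 + 5·9 + 2 ↦ 5·10^10 + 5·10^5 + 5·10^4 + 5·10^3 + 5·10^2 + 5·10 + 2|_10 = 50000555552 ⇒ 50000555551

5·9^9 + 5·9^5 + 5·9^4 + 5·9^3 + 5·9^2 + 5·9 + 2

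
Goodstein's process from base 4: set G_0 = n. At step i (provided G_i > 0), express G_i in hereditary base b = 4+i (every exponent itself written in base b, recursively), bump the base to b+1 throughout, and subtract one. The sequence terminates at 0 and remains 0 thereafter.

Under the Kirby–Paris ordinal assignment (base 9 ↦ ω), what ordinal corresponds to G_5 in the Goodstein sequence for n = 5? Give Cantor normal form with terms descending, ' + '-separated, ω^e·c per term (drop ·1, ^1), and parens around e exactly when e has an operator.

2

5 —HB4→ 4 + 1 —bump→ 5 + 1 = 6 —(−1)→ 5
5 —HB5→ 5 —bump→ 6 = 6 —(−1)→ 5
5 —HB6→ 5 —bump→ 5 = 5 —(−1)→ 4
4 —HB7→ 4 —bump→ 4 = 4 —(−1)→ 3
3 —HB8→ 3 —bump→ 3 = 3 —(−1)→ 2
2 —HB9→ 2 —bump→ 2 = 2 —(−1)→ 1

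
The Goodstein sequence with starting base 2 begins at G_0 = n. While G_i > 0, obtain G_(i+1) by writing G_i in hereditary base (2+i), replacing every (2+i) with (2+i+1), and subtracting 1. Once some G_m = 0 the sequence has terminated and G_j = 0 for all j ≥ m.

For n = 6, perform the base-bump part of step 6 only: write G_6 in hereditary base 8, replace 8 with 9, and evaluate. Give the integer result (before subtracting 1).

332148

G_0 = 6. HB_2(6) = 2^2 + 2. Bump = 30. G_1 = 29.
G_1 = 29. HB_3(29) = 3^3 + 2. Bump = 258. G_2 = 257.
G_2 = 257. HB_4(257) = 4^4 + 1. Bump = 3126. G_3 = 3125.
G_3 = 3125. HB_5(3125) = 5^5. Bump = 46656. G_4 = 46655.
G_4 = 46655. HB_6(46655) = 5·6^5 + 5·6^4 + 5·6^3 + 5·6^2 + 5·6 + 5. Bump = 98040. G_5 = 98039.
G_5 = 98039. HB_7(98039) = 5·7^5 + 5·7^4 + 5·7^3 + 5·7^2 + 5·7 + 4. Bump = 187244. G_6 = 187243.
G_6 = 187243. HB_8(187243) = 5·8^5 + 5·8^4 + 5·8^3 + 5·8^2 + 5·8 + 3. Bump = 332148. G_7 = 332147.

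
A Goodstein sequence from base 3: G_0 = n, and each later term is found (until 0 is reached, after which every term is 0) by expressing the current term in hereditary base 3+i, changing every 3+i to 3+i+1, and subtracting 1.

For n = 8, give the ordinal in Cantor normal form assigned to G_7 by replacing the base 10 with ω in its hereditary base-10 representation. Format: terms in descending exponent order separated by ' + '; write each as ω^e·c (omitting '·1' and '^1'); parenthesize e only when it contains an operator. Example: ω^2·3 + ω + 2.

ω + 1

[0] 8 ≡ 2·3 + 2 (base 3). Lift 4: 10. −1: 9.
[1] 9 ≡ 2·4 + 1 (base 4). Lift 5: 11. −1: 10.
[2] 10 ≡ 2·5 (base 5). Lift 6: 12. −1: 11.
[3] 11 ≡ 6 + 5 (base 6). Lift 7: 12. −1: 11.
[4] 11 ≡ 7 + 4 (base 7). Lift 8: 12. −1: 11.
[5] 11 ≡ 8 + 3 (base 8). Lift 9: 12. −1: 11.
[6] 11 ≡ 9 + 2 (base 9). Lift 10: 12. −1: 11.
[7] 11 ≡ 10 + 1 (base 10). Lift 11: 12. −1: 11.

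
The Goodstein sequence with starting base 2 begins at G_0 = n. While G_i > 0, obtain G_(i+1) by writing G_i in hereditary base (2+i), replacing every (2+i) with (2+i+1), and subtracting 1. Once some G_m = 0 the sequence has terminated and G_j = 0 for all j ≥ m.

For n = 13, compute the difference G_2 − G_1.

1171

G_0 = 13. HB_2(13) = 2^(2 + 1) + 2^2 + 1. Bump = 109. G_1 = 108.
G_1 = 108. HB_3(108) = 3^(3 + 1) + 3^3. Bump = 1280. G_2 = 1279.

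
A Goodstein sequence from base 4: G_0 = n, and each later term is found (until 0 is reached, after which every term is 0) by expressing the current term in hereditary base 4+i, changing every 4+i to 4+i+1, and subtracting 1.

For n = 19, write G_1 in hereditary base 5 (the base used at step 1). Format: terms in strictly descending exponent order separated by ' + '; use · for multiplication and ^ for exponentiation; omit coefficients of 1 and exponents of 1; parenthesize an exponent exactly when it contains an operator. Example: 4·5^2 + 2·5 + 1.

G_0 = 19. HB_4(19) = 4^2 + 3. Bump = 28. G_1 = 27.
G_1 = 27. HB_5(27) = 5^2 + 2. Bump = 38. G_2 = 37.

5^2 + 2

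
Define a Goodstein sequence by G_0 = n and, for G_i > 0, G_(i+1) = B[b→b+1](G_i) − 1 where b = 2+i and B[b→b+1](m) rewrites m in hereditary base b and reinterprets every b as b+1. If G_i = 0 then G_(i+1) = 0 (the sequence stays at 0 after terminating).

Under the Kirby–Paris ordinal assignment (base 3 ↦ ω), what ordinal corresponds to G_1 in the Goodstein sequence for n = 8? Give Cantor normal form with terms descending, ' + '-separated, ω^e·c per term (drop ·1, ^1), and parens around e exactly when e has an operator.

G_0 = 8. HB_2(8) = 2^(2 + 1). Bump = 81. G_1 = 80.
G_1 = 80. HB_3(80) = 2·3^3 + 2·3^2 + 2·3 + 2. Bump = 554. G_2 = 553.

ω^ω·2 + ω^2·2 + ω·2 + 2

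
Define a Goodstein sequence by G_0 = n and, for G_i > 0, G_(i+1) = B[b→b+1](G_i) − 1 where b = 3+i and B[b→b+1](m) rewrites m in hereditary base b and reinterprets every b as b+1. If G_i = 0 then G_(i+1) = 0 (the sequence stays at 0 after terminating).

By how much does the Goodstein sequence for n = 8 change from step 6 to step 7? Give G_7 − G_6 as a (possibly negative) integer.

(0) 8|_3 = 2·3 + 2 ↦ 2·4 + 2|_4 = 10 ⇒ 9
(1) 9|_4 = 2·4 + 1 ↦ 2·5 + 1|_5 = 11 ⇒ 10
(2) 10|_5 = 2·5 ↦ 2·6|_6 = 12 ⇒ 11
(3) 11|_6 = 6 + 5 ↦ 7 + 5|_7 = 12 ⇒ 11
(4) 11|_7 = 7 + 4 ↦ 8 + 4|_8 = 12 ⇒ 11
(5) 11|_8 = 8 + 3 ↦ 9 + 3|_9 = 12 ⇒ 11
(6) 11|_9 = 9 + 2 ↦ 10 + 2|_10 = 12 ⇒ 11

0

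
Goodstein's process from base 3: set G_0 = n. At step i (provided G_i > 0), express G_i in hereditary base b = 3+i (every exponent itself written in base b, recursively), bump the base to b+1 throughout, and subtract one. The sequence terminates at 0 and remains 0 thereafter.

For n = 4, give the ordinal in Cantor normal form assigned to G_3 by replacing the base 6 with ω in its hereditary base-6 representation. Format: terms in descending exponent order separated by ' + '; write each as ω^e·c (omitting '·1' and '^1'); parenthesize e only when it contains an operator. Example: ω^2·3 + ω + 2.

3

base 3: 4 = 3 + 1; at 4: 4 + 1 = 5; next = 4
base 4: 4 = 4; at 5: 5 = 5; next = 4
base 5: 4 = 4; at 6: 4 = 4; next = 3
base 6: 3 = 3; at 7: 3 = 3; next = 2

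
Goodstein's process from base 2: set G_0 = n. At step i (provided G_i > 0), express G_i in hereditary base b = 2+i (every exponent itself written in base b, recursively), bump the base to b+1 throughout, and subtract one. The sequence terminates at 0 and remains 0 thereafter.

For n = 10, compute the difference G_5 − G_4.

3935819

(0) 10|_2 = 2^(2 + 1) + 2 ↦ 3^(3 + 1) + 3|_3 = 84 ⇒ 83
(1) 83|_3 = 3^(3 + 1) + 2 ↦ 4^(4 + 1) + 2|_4 = 1026 ⇒ 1025
(2) 1025|_4 = 4^(4 + 1) + 1 ↦ 5^(5 + 1) + 1|_5 = 15626 ⇒ 15625
(3) 15625|_5 = 5^(5 + 1) ↦ 6^(6 + 1)|_6 = 279936 ⇒ 279935
(4) 279935|_6 = 5·6^6 + 5·6^5 + 5·6^4 + 5·6^3 + 5·6^2 + 5·6 + 5 ↦ 5·7^7 + 5·7^5 + 5·7^4 + 5·7^3 + 5·7^2 + 5·7 + 5|_7 = 4215755 ⇒ 4215754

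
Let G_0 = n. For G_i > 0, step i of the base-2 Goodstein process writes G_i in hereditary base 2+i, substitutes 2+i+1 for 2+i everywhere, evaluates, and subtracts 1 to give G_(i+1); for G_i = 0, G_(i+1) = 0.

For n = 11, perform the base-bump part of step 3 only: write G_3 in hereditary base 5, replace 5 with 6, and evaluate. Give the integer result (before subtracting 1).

279938

i=0: 11 = 2^(2 + 1) + 2 + 1 (b=2); 2→3: 3^(3 + 1) + 3 + 1 = 85; 85−1 = 84
i=1: 84 = 3^(3 + 1) + 3 (b=3); 3→4: 4^(4 + 1) + 4 = 1028; 1028−1 = 1027
i=2: 1027 = 4^(4 + 1) + 3 (b=4); 4→5: 5^(5 + 1) + 3 = 15628; 15628−1 = 15627
i=3: 15627 = 5^(5 + 1) + 2 (b=5); 5→6: 6^(6 + 1) + 2 = 279938; 279938−1 = 279937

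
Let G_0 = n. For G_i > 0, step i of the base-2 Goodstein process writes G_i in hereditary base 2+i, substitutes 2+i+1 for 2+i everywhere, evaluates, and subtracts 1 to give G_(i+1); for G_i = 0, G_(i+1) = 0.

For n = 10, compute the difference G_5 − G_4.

3935819

step 0: 10 = 2^(2 + 1) + 2; sub 3 for 2: 3^(3 + 1) + 3; = 84; G_1 = 84−1 = 83
step 1: 83 = 3^(3 + 1) + 2; sub 4 for 3: 4^(4 + 1) + 2; = 1026; G_2 = 1026−1 = 1025
step 2: 1025 = 4^(4 + 1) + 1; sub 5 for 4: 5^(5 + 1) + 1; = 15626; G_3 = 15626−1 = 15625
step 3: 15625 = 5^(5 + 1); sub 6 for 5: 6^(6 + 1); = 279936; G_4 = 279936−1 = 279935
step 4: 279935 = 5·6^6 + 5·6^5 + 5·6^4 + 5·6^3 + 5·6^2 + 5·6 + 5; sub 7 for 6: 5·7^7 + 5·7^5 + 5·7^4 + 5·7^3 + 5·7^2 + 5·7 + 5; = 4215755; G_5 = 4215755−1 = 4215754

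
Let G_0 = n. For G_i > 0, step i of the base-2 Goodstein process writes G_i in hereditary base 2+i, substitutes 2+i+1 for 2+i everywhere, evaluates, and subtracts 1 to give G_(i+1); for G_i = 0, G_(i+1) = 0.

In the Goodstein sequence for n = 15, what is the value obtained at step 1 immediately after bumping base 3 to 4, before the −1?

1284

base 2: 15 = 2^(2 + 1) + 2^2 + 2 + 1; at 3: 3^(3 + 1) + 3^3 + 3 + 1 = 112; next = 111
base 3: 111 = 3^(3 + 1) + 3^3 + 3; at 4: 4^(4 + 1) + 4^4 + 4 = 1284; next = 1283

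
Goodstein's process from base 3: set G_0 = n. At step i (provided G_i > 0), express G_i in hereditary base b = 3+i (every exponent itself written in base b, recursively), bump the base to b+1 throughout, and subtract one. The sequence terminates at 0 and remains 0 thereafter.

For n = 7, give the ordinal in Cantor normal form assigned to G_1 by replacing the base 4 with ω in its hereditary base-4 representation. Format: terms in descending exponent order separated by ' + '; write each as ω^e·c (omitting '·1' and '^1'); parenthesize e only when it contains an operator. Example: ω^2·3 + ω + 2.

[0] 7 ≡ 2·3 + 1 (base 3). Lift 4: 9. −1: 8.
[1] 8 ≡ 2·4 (base 4). Lift 5: 10. −1: 9.

ω·2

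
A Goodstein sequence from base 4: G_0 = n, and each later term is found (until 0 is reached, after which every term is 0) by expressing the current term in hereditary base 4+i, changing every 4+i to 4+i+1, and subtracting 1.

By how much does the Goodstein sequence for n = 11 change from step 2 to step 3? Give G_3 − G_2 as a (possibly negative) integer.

1

i=0: 11 = 2·4 + 3 (b=4); 4→5: 2·5 + 3 = 13; 13−1 = 12
i=1: 12 = 2·5 + 2 (b=5); 5→6: 2·6 + 2 = 14; 14−1 = 13
i=2: 13 = 2·6 + 1 (b=6); 6→7: 2·7 + 1 = 15; 15−1 = 14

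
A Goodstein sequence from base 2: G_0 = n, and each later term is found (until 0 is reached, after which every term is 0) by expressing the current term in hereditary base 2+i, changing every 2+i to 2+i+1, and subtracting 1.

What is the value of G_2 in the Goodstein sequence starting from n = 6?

257

[0] 6 ≡ 2^2 + 2 (base 2). Lift 3: 30. −1: 29.
[1] 29 ≡ 3^3 + 2 (base 3). Lift 4: 258. −1: 257.
[2] 257 ≡ 4^4 + 1 (base 4). Lift 5: 3126. −1: 3125.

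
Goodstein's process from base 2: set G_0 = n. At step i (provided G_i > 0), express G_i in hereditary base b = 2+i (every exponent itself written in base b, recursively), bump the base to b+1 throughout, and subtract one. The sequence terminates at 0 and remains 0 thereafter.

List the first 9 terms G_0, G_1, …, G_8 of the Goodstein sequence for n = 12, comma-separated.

12, 107, 1065, 15685, 280019, 5764910, 134217867, 3486784574, 100000000211

i=0: 12 = 2^(2 + 1) + 2^2 (b=2); 2→3: 3^(3 + 1) + 3^3 = 108; 108−1 = 107
i=1: 107 = 3^(3 + 1) + 2·3^2 + 2·3 + 2 (b=3); 3→4: 4^(4 + 1) + 2·4^2 + 2·4 + 2 = 1066; 1066−1 = 1065
i=2: 1065 = 4^(4 + 1) + 2·4^2 + 2·4 + 1 (b=4); 4→5: 5^(5 + 1) + 2·5^2 + 2·5 + 1 = 15686; 15686−1 = 15685
i=3: 15685 = 5^(5 + 1) + 2·5^2 + 2·5 (b=5); 5→6: 6^(6 + 1) + 2·6^2 + 2·6 = 280020; 280020−1 = 280019
i=4: 280019 = 6^(6 + 1) + 2·6^2 + 6 + 5 (b=6); 6→7: 7^(7 + 1) + 2·7^2 + 7 + 5 = 5764911; 5764911−1 = 5764910
i=5: 5764910 = 7^(7 + 1) + 2·7^2 + 7 + 4 (b=7); 7→8: 8^(8 + 1) + 2·8^2 + 8 + 4 = 134217868; 134217868−1 = 134217867
i=6: 134217867 = 8^(8 + 1) + 2·8^2 + 8 + 3 (b=8); 8→9: 9^(9 + 1) + 2·9^2 + 9 + 3 = 3486784575; 3486784575−1 = 3486784574
i=7: 3486784574 = 9^(9 + 1) + 2·9^2 + 9 + 2 (b=9); 9→10: 10^(10 + 1) + 2·10^2 + 10 + 2 = 100000000212; 100000000212−1 = 100000000211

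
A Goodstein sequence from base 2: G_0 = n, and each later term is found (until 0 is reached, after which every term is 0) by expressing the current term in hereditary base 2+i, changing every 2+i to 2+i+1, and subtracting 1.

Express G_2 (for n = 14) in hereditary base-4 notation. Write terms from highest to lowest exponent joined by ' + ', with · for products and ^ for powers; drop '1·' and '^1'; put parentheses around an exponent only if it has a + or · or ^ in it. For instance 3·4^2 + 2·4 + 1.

G_0 = 14. HB_2(14) = 2^(2 + 1) + 2^2 + 2. Bump = 111. G_1 = 110.
G_1 = 110. HB_3(110) = 3^(3 + 1) + 3^3 + 2. Bump = 1282. G_2 = 1281.
G_2 = 1281. HB_4(1281) = 4^(4 + 1) + 4^4 + 1. Bump = 18751. G_3 = 18750.

4^(4 + 1) + 4^4 + 1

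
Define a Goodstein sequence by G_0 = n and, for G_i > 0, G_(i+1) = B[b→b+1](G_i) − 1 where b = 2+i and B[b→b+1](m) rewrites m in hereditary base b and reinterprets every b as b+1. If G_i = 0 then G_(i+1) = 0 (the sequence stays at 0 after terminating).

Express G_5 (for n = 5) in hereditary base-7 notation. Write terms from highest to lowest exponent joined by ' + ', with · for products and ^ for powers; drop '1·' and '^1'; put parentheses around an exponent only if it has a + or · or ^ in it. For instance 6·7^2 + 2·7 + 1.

G_0 = 5. HB_2(5) = 2^2 + 1. Bump = 28. G_1 = 27.
G_1 = 27. HB_3(27) = 3^3. Bump = 256. G_2 = 255.
G_2 = 255. HB_4(255) = 3·4^3 + 3·4^2 + 3·4 + 3. Bump = 468. G_3 = 467.
G_3 = 467. HB_5(467) = 3·5^3 + 3·5^2 + 3·5 + 2. Bump = 776. G_4 = 775.
G_4 = 775. HB_6(775) = 3·6^3 + 3·6^2 + 3·6 + 1. Bump = 1198. G_5 = 1197.
G_5 = 1197. HB_7(1197) = 3·7^3 + 3·7^2 + 3·7. Bump = 1752. G_6 = 1751.

3·7^3 + 3·7^2 + 3·7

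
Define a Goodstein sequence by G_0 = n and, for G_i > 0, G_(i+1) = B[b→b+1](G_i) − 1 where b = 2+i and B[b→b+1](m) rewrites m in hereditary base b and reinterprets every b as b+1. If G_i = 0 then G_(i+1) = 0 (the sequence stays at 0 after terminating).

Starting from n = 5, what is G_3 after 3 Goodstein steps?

467

5 —HB2→ 2^2 + 1 —bump→ 3^3 + 1 = 28 —(−1)→ 27
27 —HB3→ 3^3 —bump→ 4^4 = 256 —(−1)→ 255
255 —HB4→ 3·4^3 + 3·4^2 + 3·4 + 3 —bump→ 3·5^3 + 3·5^2 + 3·5 + 3 = 468 —(−1)→ 467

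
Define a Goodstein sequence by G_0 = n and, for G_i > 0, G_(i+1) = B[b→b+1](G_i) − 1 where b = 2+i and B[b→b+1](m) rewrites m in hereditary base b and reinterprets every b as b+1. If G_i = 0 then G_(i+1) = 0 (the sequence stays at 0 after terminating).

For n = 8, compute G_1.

80

base 2: 8 = 2^(2 + 1); at 3: 3^(3 + 1) = 81; next = 80
base 3: 80 = 2·3^3 + 2·3^2 + 2·3 + 2; at 4: 2·4^4 + 2·4^2 + 2·4 + 2 = 554; next = 553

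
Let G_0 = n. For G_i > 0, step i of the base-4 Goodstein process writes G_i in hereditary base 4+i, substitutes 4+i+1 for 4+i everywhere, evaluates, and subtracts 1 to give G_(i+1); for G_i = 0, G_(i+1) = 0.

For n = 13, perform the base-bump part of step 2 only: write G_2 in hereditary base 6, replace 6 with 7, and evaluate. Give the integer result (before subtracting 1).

base 4: 13 = 3·4 + 1; at 5: 3·5 + 1 = 16; next = 15
base 5: 15 = 3·5; at 6: 3·6 = 18; next = 17
base 6: 17 = 2·6 + 5; at 7: 2·7 + 5 = 19; next = 18

19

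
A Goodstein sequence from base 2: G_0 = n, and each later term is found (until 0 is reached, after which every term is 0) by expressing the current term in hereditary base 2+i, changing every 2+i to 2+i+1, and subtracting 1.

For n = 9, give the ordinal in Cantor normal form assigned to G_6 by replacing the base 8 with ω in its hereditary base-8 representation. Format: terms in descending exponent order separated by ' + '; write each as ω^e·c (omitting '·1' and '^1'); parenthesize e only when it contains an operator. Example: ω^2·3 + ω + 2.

ω^ω·3 + ω^3·3 + ω^2·3 + ω·2 + 7

base 2: 9 = 2^(2 + 1) + 1; at 3: 3^(3 + 1) + 1 = 82; next = 81
base 3: 81 = 3^(3 + 1); at 4: 4^(4 + 1) = 1024; next = 1023
base 4: 1023 = 3·4^4 + 3·4^3 + 3·4^2 + 3·4 + 3; at 5: 3·5^5 + 3·5^3 + 3·5^2 + 3·5 + 3 = 9843; next = 9842
base 5: 9842 = 3·5^5 + 3·5^3 + 3·5^2 + 3·5 + 2; at 6: 3·6^6 + 3·6^3 + 3·6^2 + 3·6 + 2 = 140744; next = 140743
base 6: 140743 = 3·6^6 + 3·6^3 + 3·6^2 + 3·6 + 1; at 7: 3·7^7 + 3·7^3 + 3·7^2 + 3·7 + 1 = 2471827; next = 2471826
base 7: 2471826 = 3·7^7 + 3·7^3 + 3·7^2 + 3·7; at 8: 3·8^8 + 3·8^3 + 3·8^2 + 3·8 = 50333400; next = 50333399
base 8: 50333399 = 3·8^8 + 3·8^3 + 3·8^2 + 2·8 + 7; at 9: 3·9^9 + 3·9^3 + 3·9^2 + 2·9 + 7 = 1162263922; next = 1162263921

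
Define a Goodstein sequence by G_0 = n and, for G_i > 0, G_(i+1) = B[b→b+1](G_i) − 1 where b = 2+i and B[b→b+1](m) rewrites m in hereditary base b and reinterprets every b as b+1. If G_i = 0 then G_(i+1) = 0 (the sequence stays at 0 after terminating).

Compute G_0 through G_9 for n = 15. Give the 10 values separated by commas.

15, 111, 1283, 18752, 326593, 6588344, 150994943, 3524450280, 100077777775, 3138578427934

i=0: 15 = 2^(2 + 1) + 2^2 + 2 + 1 (b=2); 2→3: 3^(3 + 1) + 3^3 + 3 + 1 = 112; 112−1 = 111
i=1: 111 = 3^(3 + 1) + 3^3 + 3 (b=3); 3→4: 4^(4 + 1) + 4^4 + 4 = 1284; 1284−1 = 1283
i=2: 1283 = 4^(4 + 1) + 4^4 + 3 (b=4); 4→5: 5^(5 + 1) + 5^5 + 3 = 18753; 18753−1 = 18752
i=3: 18752 = 5^(5 + 1) + 5^5 + 2 (b=5); 5→6: 6^(6 + 1) + 6^6 + 2 = 326594; 326594−1 = 326593
i=4: 326593 = 6^(6 + 1) + 6^6 + 1 (b=6); 6→7: 7^(7 + 1) + 7^7 + 1 = 6588345; 6588345−1 = 6588344
i=5: 6588344 = 7^(7 + 1) + 7^7 (b=7); 7→8: 8^(8 + 1) + 8^8 = 150994944; 150994944−1 = 150994943
i=6: 150994943 = 8^(8 + 1) + 7·8^7 + 7·8^6 + 7·8^5 + 7·8^4 + 7·8^3 + 7·8^2 + 7·8 + 7 (b=8); 8→9: 9^(9 + 1) + 7·9^7 + 7·9^6 + 7·9^5 + 7·9^4 + 7·9^3 + 7·9^2 + 7·9 + 7 = 3524450281; 3524450281−1 = 3524450280
i=7: 3524450280 = 9^(9 + 1) + 7·9^7 + 7·9^6 + 7·9^5 + 7·9^4 + 7·9^3 + 7·9^2 + 7·9 + 6 (b=9); 9→10: 10^(10 + 1) + 7·10^7 + 7·10^6 + 7·10^5 + 7·10^4 + 7·10^3 + 7·10^2 + 7·10 + 6 = 100077777776; 100077777776−1 = 100077777775
i=8: 100077777775 = 10^(10 + 1) + 7·10^7 + 7·10^6 + 7·10^5 + 7·10^4 + 7·10^3 + 7·10^2 + 7·10 + 5 (b=10); 10→11: 11^(11 + 1) + 7·11^7 + 7·11^6 + 7·11^5 + 7·11^4 + 7·11^3 + 7·11^2 + 7·11 + 5 = 3138578427935; 3138578427935−1 = 3138578427934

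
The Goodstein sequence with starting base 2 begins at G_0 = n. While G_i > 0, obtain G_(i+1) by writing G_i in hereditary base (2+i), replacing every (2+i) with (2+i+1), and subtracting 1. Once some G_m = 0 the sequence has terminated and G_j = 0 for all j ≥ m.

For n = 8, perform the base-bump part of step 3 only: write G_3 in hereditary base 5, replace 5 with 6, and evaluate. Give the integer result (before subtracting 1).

G_0 = 8. HB_2(8) = 2^(2 + 1). Bump = 81. G_1 = 80.
G_1 = 80. HB_3(80) = 2·3^3 + 2·3^2 + 2·3 + 2. Bump = 554. G_2 = 553.
G_2 = 553. HB_4(553) = 2·4^4 + 2·4^2 + 2·4 + 1. Bump = 6311. G_3 = 6310.
G_3 = 6310. HB_5(6310) = 2·5^5 + 2·5^2 + 2·5. Bump = 93396. G_4 = 93395.

93396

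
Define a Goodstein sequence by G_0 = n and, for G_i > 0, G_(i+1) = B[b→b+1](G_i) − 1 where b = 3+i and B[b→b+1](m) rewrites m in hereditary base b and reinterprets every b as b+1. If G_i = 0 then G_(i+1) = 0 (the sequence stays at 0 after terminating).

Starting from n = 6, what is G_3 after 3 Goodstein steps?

7

6 —HB3→ 2·3 —bump→ 2·4 = 8 —(−1)→ 7
7 —HB4→ 4 + 3 —bump→ 5 + 3 = 8 —(−1)→ 7
7 —HB5→ 5 + 2 —bump→ 6 + 2 = 8 —(−1)→ 7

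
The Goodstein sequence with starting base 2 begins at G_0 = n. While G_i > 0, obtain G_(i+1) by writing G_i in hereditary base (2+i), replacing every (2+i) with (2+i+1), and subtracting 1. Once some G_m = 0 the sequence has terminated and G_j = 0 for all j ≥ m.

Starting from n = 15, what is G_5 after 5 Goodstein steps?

6588344

15 —HB2→ 2^(2 + 1) + 2^2 + 2 + 1 —bump→ 3^(3 + 1) + 3^3 + 3 + 1 = 112 —(−1)→ 111
111 —HB3→ 3^(3 + 1) + 3^3 + 3 —bump→ 4^(4 + 1) + 4^4 + 4 = 1284 —(−1)→ 1283
1283 —HB4→ 4^(4 + 1) + 4^4 + 3 —bump→ 5^(5 + 1) + 5^5 + 3 = 18753 —(−1)→ 18752
18752 —HB5→ 5^(5 + 1) + 5^5 + 2 —bump→ 6^(6 + 1) + 6^6 + 2 = 326594 —(−1)→ 326593
326593 —HB6→ 6^(6 + 1) + 6^6 + 1 —bump→ 7^(7 + 1) + 7^7 + 1 = 6588345 —(−1)→ 6588344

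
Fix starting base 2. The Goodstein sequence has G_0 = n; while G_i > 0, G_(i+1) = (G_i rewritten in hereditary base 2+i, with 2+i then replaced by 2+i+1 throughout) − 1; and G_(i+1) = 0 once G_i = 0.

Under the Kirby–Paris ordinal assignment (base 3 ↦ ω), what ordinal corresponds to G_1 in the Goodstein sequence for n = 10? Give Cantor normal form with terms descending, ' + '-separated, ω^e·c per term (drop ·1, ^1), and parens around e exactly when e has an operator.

ω^(ω + 1) + 2

i=0: 10 = 2^(2 + 1) + 2 (b=2); 2→3: 3^(3 + 1) + 3 = 84; 84−1 = 83
i=1: 83 = 3^(3 + 1) + 2 (b=3); 3→4: 4^(4 + 1) + 2 = 1026; 1026−1 = 1025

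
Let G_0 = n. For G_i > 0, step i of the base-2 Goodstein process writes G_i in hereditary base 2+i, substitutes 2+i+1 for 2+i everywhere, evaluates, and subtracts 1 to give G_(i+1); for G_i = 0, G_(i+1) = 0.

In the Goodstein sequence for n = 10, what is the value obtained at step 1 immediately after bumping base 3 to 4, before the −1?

G_0 = 10. HB_2(10) = 2^(2 + 1) + 2. Bump = 84. G_1 = 83.
G_1 = 83. HB_3(83) = 3^(3 + 1) + 2. Bump = 1026. G_2 = 1025.

1026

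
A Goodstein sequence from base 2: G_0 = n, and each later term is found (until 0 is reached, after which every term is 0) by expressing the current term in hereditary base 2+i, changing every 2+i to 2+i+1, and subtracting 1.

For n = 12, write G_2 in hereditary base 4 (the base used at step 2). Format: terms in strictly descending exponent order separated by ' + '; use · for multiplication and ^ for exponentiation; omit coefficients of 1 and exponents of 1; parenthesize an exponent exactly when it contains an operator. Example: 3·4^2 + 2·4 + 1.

4^(4 + 1) + 2·4^2 + 2·4 + 1

(0) 12|_2 = 2^(2 + 1) + 2^2 ↦ 3^(3 + 1) + 3^3|_3 = 108 ⇒ 107
(1) 107|_3 = 3^(3 + 1) + 2·3^2 + 2·3 + 2 ↦ 4^(4 + 1) + 2·4^2 + 2·4 + 2|_4 = 1066 ⇒ 1065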